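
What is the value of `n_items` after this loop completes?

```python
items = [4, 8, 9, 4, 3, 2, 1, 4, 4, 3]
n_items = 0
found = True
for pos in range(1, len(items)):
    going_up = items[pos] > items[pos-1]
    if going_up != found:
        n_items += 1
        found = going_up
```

Count direction changes in [4, 8, 9, 4, 3, 2, 1, 4, 4, 3]
`n_items` takes the values: 0 → 1 → 2 → 3

Answer: 3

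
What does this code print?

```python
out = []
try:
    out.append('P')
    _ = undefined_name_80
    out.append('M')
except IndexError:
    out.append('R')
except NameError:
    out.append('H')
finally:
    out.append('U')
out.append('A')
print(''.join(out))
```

Execution trace: 'P' (try body) → 'H' (except NameError) → 'U' (finally) → 'A' (after the try/except). Output: PHUA

Answer: PHUA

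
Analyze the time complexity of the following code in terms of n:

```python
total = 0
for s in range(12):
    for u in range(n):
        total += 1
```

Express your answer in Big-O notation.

Each loop level contributes: 1 × n. Multiplying the contributions gives O(n).

Answer: O(n)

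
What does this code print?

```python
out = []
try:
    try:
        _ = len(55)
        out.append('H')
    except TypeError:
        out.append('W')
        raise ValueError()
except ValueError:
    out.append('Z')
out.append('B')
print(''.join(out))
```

Execution trace: 'W' (inner except TypeError) → 'Z' (outer except ValueError) → 'B' (after the try/except). Output: WZB

Answer: WZB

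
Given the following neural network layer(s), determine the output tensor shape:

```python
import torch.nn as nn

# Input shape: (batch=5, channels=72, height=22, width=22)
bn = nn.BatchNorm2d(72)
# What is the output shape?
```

Input: (5, 72, 22, 22) -> Output: (5, 72, 22, 22)

Answer: (5, 72, 22, 22)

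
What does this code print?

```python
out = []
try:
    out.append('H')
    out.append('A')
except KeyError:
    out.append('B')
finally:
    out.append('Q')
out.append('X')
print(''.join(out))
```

Execution trace: 'H' (try body) → 'A' (try body, no exception) → 'Q' (finally) → 'X' (after the try/except). Output: HAQX

Answer: HAQX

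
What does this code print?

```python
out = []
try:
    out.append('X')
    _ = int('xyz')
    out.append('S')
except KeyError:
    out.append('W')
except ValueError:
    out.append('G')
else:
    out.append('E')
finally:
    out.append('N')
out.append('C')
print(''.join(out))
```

Execution trace: 'X' (try body) → 'G' (except ValueError) → 'N' (finally) → 'C' (after the try/except). Output: XGNC

Answer: XGNC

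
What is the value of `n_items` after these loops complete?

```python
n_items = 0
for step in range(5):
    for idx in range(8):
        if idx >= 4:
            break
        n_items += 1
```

Inner breaks at 4, outer runs 5 times
`n_items` takes the values: 0 → 1 → 2 → 3 → 4 → 5 → 6 → 7 → 8 → 9 → 10 → 11 → 12 → 13 → 14 → 15 → 16 → 17 → 18 → 19 → 20

Answer: 20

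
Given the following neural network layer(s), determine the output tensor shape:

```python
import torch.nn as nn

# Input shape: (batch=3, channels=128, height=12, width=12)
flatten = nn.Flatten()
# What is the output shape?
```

Input: (3, 128, 12, 12) -> Output: (3, 18432)

Answer: (3, 18432)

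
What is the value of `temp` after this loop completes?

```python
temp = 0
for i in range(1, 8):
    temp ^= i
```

XOR of 1 to 7
`temp` takes the values: 0 → 1 → 3 → 0 → 4 → 1 → 7 → 0

Answer: 0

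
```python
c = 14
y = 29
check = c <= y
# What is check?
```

Trace:
`c = 14` → c = 14
`y = 29` → y = 29
`check = c <= y` → check = True
So check = True

Answer: True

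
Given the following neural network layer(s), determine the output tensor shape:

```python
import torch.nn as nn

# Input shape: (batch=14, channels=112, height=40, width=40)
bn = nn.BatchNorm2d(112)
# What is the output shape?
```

Input: (14, 112, 40, 40) -> Output: (14, 112, 40, 40)

Answer: (14, 112, 40, 40)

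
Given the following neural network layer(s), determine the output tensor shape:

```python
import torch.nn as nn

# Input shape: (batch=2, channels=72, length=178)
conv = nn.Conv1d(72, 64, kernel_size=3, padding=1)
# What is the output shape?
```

Input: (2, 72, 178) -> Output: (2, 64, 178)

Answer: (2, 64, 178)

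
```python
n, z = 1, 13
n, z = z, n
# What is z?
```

Trace:
`n, z = 1, 13` → n = 1; z = 13
`n, z = z, n` → n = 13; z = 1
So z = 1

Answer: 1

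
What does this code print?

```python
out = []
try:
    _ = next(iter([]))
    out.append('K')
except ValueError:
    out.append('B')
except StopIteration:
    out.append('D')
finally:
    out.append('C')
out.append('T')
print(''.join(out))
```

Execution trace: 'D' (except StopIteration) → 'C' (finally) → 'T' (after the try/except). Output: DCT

Answer: DCT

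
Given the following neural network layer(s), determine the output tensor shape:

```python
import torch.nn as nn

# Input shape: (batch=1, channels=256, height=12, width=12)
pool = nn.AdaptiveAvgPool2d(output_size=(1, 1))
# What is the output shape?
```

Input: (1, 256, 12, 12) -> Output: (1, 256, 1, 1)

Answer: (1, 256, 1, 1)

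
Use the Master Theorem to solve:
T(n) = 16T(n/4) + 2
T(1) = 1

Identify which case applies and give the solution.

a=16, b=4, f(n)=2. log_4(16) = 2. Since c=0 < 2, Case 1 applies: T(n) = Θ(n^log_b(a)) = O(n^2).

Answer: O(n^2) - Case 1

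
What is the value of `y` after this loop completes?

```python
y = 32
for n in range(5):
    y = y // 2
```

Halve 5 times: 32 // 2^5 = 1
`y` takes the values: 32 → 16 → 8 → 4 → 2 → 1

Answer: 1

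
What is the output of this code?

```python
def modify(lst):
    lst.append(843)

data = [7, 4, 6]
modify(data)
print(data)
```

Key concept: function modifies passed list.
Step by step:
`data = [7, 4, 6]` → data = [7, 4, 6]
`modify(data)` → data = [7, 4, 6, 843]
`print(data)` → prints [7, 4, 6, 843]

Answer: [7, 4, 6, 843]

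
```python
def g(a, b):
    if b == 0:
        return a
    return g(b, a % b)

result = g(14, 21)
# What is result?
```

g(14, 21) -> g(21, 14) -> g(14, 7) -> g(7, 0) -> 7

Answer: 7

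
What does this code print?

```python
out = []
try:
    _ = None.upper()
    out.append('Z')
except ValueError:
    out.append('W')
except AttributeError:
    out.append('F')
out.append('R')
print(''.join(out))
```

Execution trace: 'F' (except AttributeError) → 'R' (after the try/except). Output: FR

Answer: FR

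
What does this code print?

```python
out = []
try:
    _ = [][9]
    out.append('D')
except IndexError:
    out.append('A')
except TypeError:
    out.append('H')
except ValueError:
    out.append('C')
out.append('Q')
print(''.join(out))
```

Execution trace: 'A' (except IndexError) → 'Q' (after the try/except). Output: AQ

Answer: AQ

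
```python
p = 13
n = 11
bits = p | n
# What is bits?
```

Trace:
`p = 13` → p = 13
`n = 11` → n = 11
`bits = p | n` → bits = 15
So bits = 15

Answer: 15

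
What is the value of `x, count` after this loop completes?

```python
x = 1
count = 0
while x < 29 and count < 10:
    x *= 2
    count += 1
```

Double until >= 29 or 10 iterations
`x, count` takes the values: (1, 0) → (2, 0) → (2, 1) → (4, 1) → (4, 2) → (8, 2) → (8, 3) → (16, 3) → (16, 4) → (32, 4) → (32, 5)

Answer: 32, 5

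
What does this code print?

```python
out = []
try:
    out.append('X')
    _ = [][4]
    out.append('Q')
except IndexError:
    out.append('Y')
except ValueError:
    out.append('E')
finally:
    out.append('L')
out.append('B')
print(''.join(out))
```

Execution trace: 'X' (try body) → 'Y' (except IndexError) → 'L' (finally) → 'B' (after the try/except). Output: XYLB

Answer: XYLB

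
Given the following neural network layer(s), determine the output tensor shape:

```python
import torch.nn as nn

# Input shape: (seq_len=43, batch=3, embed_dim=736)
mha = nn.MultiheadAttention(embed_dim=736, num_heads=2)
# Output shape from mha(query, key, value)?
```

Input: (43, 3, 736) -> Output: (43, 3, 736)

Answer: (43, 3, 736)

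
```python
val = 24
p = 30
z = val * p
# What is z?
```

Trace:
`val = 24` → val = 24
`p = 30` → p = 30
`z = val * p` → z = 720
So z = 720

Answer: 720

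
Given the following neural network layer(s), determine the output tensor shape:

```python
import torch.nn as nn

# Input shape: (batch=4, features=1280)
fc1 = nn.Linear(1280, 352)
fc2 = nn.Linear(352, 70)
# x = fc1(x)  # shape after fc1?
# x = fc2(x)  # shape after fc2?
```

Input: (4, 1280) -> after fc1: (4, 352) -> Output: (4, 70)

Answer: (4, 70)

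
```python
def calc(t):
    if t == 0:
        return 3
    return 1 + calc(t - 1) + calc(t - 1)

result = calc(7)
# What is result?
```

calc(t) = 1 + 2·calc(t-1), calc(0)=3. Closed form: (3+1)·2^7 - 1 = 511.

Answer: 511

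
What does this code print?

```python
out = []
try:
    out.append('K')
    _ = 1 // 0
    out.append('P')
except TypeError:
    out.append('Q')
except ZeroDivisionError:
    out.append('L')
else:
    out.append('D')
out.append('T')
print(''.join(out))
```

Execution trace: 'K' (try body) → 'L' (except ZeroDivisionError) → 'T' (after the try/except). Output: KLT

Answer: KLT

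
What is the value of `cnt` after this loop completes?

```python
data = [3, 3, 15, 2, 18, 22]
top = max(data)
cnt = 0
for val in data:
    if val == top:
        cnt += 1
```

Count of max value 22 in [3, 3, 15, 2, 18, 22]
`cnt` takes the values: 0 → 1

Answer: 1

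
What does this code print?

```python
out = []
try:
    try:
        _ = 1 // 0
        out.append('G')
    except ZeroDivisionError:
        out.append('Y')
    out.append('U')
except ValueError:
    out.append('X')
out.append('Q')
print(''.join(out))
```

Execution trace: 'Y' (inner except ZeroDivisionError) → 'U' (try body, no exception) → 'Q' (after the try/except). Output: YUQ

Answer: YUQ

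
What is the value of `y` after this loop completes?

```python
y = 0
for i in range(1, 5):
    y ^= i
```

XOR of 1 to 4
`y` takes the values: 0 → 1 → 3 → 0 → 4

Answer: 4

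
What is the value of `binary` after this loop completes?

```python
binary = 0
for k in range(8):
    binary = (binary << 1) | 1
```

Build 8 consecutive 1-bits: 0b11111111
`binary` takes the values: 0 → 1 → 3 → 7 → 15 → 31 → 63 → 127 → 255

Answer: 255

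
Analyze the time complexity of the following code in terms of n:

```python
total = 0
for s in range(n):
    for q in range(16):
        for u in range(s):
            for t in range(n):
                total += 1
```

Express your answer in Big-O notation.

Each loop level contributes: n × 1 × n × n. Multiplying the contributions gives O(n^3).

Answer: O(n^3)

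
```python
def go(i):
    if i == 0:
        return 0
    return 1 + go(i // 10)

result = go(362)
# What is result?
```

Count of digits of 362: 3

Answer: 3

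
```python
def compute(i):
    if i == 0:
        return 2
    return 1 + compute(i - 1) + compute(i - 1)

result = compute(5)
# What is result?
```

compute(i) = 1 + 2·compute(i-1), compute(0)=2. Closed form: (2+1)·2^5 - 1 = 95.

Answer: 95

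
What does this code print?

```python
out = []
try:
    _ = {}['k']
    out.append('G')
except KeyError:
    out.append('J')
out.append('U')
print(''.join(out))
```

Execution trace: 'J' (except KeyError) → 'U' (after the try/except). Output: JU

Answer: JU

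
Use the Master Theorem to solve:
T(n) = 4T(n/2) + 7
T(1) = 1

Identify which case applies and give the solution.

a=4, b=2, f(n)=7. log_2(4) = 2. Since c=0 < 2, Case 1 applies: T(n) = Θ(n^log_b(a)) = O(n^2).

Answer: O(n^2) - Case 1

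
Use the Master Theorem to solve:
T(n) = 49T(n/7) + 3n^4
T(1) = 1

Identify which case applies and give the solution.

a=49, b=7, f(n)=3n^4. log_7(49) = 2. Since c=4 > 2 and the regularity condition holds (49(n/7)^4 = (49/7^4)n^4 with 49/7^4 < 1), Case 3 applies: T(n) = Θ(f(n)) = O(n^4).

Answer: O(n^4) - Case 3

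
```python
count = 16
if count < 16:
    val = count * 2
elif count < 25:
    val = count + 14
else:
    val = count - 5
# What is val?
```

Trace:
`count = 16` → count = 16
`if count < 16: ...` → count < 16 is False, count < 25 is True → val = 30
So val = 30

Answer: 30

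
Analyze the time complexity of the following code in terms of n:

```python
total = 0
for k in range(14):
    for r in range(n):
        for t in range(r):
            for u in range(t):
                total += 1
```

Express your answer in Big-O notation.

Each loop level contributes: 1 × n × n × n. Multiplying the contributions gives O(n^3).

Answer: O(n^3)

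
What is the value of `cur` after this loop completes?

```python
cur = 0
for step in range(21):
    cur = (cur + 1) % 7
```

Increment mod 7, 21 times = 0
`cur` takes the values: 0 → 1 → 2 → 3 → 4 → 5 → 6 → 0 → 1 → 2 → 3 → 4 → 5 → 6 → 0 → 1 → 2 → 3 → 4 → 5 → 6 → 0

Answer: 0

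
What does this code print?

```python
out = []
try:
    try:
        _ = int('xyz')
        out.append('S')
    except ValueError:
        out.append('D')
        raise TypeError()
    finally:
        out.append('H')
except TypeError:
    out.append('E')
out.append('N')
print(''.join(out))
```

Execution trace: 'D' (inner except ValueError) → 'H' (inner finally) → 'E' (outer except TypeError) → 'N' (after the try/except). Output: DHEN

Answer: DHEN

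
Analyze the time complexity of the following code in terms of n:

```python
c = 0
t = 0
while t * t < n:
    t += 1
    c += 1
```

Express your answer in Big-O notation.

Each loop level contributes: √n. Multiplying the contributions gives O(√n).

Answer: O(√n)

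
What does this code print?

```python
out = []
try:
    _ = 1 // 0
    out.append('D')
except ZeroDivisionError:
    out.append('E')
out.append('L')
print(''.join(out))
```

Execution trace: 'E' (except ZeroDivisionError) → 'L' (after the try/except). Output: EL

Answer: EL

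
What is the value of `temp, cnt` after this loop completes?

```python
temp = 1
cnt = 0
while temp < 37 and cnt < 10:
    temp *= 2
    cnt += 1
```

Double until >= 37 or 10 iterations
`temp, cnt` takes the values: (1, 0) → (2, 0) → (2, 1) → (4, 1) → (4, 2) → (8, 2) → (8, 3) → (16, 3) → (16, 4) → (32, 4) → (32, 5) → (64, 5) → (64, 6)

Answer: 64, 6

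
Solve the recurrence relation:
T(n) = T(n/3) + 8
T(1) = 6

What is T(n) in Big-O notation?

Each step divides n by 3 and adds 8. After log_3(n) steps we reach T(1)=6. So T(n) = 8·log_3(n) + 6 = O(log n).

Answer: O(log n)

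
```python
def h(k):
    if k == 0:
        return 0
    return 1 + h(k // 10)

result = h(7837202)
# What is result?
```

Count of digits of 7837202: 7

Answer: 7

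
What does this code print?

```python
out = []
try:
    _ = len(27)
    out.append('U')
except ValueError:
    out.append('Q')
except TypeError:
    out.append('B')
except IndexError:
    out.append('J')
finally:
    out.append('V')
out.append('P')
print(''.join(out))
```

Execution trace: 'B' (except TypeError) → 'V' (finally) → 'P' (after the try/except). Output: BVP

Answer: BVP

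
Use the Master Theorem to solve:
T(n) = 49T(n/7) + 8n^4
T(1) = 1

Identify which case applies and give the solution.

a=49, b=7, f(n)=8n^4. log_7(49) = 2. Since c=4 > 2 and the regularity condition holds (49(n/7)^4 = (49/7^4)n^4 with 49/7^4 < 1), Case 3 applies: T(n) = Θ(f(n)) = O(n^4).

Answer: O(n^4) - Case 3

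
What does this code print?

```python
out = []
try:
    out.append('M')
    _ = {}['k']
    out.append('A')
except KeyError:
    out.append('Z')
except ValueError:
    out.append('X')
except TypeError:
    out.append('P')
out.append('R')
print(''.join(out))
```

Execution trace: 'M' (try body) → 'Z' (except KeyError) → 'R' (after the try/except). Output: MZR

Answer: MZR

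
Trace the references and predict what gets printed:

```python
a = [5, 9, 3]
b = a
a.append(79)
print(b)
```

Key concept: basic list aliasing.
Step by step:
`a = [5, 9, 3]` → a = [5, 9, 3]
`b = a` → b = [5, 9, 3] (same object as a)
`a.append(79)` → a = [5, 9, 3, 79] (same object as b); b = [5, 9, 3, 79] (same object as a)
`print(b)` → prints [5, 9, 3, 79]

Answer: [5, 9, 3, 79]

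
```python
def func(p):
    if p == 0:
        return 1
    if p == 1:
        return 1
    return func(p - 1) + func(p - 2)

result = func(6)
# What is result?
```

Build up from base cases: func(0)=1, func(1)=1, func(2)=2, func(3)=3, func(4)=5, func(5)=8, func(6)=13

Answer: 13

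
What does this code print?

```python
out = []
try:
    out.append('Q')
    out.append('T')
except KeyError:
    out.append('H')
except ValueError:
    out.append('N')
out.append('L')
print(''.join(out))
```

Execution trace: 'Q' (try body) → 'T' (try body, no exception) → 'L' (after the try/except). Output: QTL

Answer: QTL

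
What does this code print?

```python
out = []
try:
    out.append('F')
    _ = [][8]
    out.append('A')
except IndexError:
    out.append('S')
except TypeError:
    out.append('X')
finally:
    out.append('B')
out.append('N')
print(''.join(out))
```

Execution trace: 'F' (try body) → 'S' (except IndexError) → 'B' (finally) → 'N' (after the try/except). Output: FSBN

Answer: FSBN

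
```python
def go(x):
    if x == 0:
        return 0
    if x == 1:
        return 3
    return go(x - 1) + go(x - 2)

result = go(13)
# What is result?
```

Build up from base cases: go(0)=0, go(1)=3, go(2)=3, go(3)=6, go(4)=9, go(5)=15, go(6)=24, ..., go(13)=699

Answer: 699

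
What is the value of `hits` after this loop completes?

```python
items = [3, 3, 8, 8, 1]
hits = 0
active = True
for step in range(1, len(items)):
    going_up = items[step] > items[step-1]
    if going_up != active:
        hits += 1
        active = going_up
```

Count direction changes in [3, 3, 8, 8, 1]
`hits` takes the values: 0 → 1 → 2 → 3

Answer: 3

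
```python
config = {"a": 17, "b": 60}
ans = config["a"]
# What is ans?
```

Trace:
`config = {"a": 17, "b": 60}` → config = {'a': 17, 'b': 60}
`ans = config["a"]` → ans = 17
So ans = 17

Answer: 17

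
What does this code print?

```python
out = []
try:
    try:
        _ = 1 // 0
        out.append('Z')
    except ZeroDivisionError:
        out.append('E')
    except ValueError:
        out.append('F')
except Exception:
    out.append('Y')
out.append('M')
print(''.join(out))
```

Execution trace: 'E' (inner except ZeroDivisionError) → 'M' (after the try/except). Output: EM

Answer: EM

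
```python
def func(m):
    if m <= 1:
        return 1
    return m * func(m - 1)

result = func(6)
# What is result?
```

func(6) = 6 * 5 * 4 * 3 * 2 * 1 = 720

Answer: 720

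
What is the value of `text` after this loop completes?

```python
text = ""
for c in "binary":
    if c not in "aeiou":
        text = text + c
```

Remove vowels from 'binary'
`text` takes the values: "" → "b" → "bn" → "bnr" → "bnry"

Answer: "bnry"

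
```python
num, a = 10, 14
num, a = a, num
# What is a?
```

Trace:
`num, a = 10, 14` → num = 10; a = 14
`num, a = a, num` → num = 14; a = 10
So a = 10

Answer: 10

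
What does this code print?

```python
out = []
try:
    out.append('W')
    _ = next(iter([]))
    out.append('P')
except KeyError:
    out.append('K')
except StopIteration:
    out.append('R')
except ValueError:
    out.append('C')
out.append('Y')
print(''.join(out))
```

Execution trace: 'W' (try body) → 'R' (except StopIteration) → 'Y' (after the try/except). Output: WRY

Answer: WRY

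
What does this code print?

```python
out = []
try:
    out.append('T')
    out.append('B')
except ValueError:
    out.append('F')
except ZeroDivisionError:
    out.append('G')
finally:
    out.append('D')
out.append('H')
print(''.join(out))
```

Execution trace: 'T' (try body) → 'B' (try body, no exception) → 'D' (finally) → 'H' (after the try/except). Output: TBDH

Answer: TBDH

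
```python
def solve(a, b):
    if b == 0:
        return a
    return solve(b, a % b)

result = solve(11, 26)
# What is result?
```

solve(11, 26) -> solve(26, 11) -> solve(11, 4) -> solve(4, 3) -> solve(3, 1) -> solve(1, 0) -> 1

Answer: 1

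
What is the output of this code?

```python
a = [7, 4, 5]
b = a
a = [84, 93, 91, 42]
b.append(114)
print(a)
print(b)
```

Key concept: rebinding vs mutation: a is rebound to a new list, b still points at the original.
Step by step:
`a = [7, 4, 5]` → a = [7, 4, 5]
`b = a` → b = [7, 4, 5] (same object as a)
`a = [84, 93, 91, 42]` → a = [84, 93, 91, 42]
`b.append(114)` → b = [7, 4, 5, 114]
`print(a)` → prints [84, 93, 91, 42]
`print(b)` → prints [7, 4, 5, 114]

Answer:
[84, 93, 91, 42]
[7, 4, 5, 114]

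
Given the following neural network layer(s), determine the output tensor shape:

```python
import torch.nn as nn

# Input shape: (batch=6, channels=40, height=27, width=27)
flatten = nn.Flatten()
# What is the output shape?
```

Input: (6, 40, 27, 27) -> Output: (6, 29160)

Answer: (6, 29160)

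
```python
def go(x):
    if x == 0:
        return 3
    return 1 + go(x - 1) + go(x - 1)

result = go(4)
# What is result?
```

go(x) = 1 + 2·go(x-1), go(0)=3. Closed form: (3+1)·2^4 - 1 = 63.

Answer: 63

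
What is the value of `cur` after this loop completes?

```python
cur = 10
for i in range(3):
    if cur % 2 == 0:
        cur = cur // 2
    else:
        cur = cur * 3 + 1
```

Collatz-style transformation from 10
`cur` takes the values: 10 → 5 → 16 → 8

Answer: 8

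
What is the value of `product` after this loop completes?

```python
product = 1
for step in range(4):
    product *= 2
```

2^4 = 16
`product` takes the values: 1 → 2 → 4 → 8 → 16

Answer: 16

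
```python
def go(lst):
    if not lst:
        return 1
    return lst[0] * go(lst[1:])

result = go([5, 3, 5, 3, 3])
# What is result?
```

Product over [5, 3, 5, 3, 3] = 5 * 3 * 5 * 3 * 3 = 675

Answer: 675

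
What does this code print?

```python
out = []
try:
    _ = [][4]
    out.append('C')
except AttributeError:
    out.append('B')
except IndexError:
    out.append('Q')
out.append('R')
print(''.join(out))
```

Execution trace: 'Q' (except IndexError) → 'R' (after the try/except). Output: QR

Answer: QR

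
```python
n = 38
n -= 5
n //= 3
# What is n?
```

Trace:
`n = 38` → n = 38
`n -= 5` → n = 33
`n //= 3` → n = 11
So n = 11

Answer: 11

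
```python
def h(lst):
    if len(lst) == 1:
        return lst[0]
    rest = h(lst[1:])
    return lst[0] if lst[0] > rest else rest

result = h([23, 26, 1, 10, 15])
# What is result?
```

Recursive max over [23, 26, 1, 10, 15] = 26

Answer: 26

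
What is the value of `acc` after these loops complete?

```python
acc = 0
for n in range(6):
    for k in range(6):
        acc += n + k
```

Sum of all n+k for n,k in 6x6
`acc` takes the values: 0 → 1 → 3 → 6 → 10 → 15 → 16 → 18 → 21 → 25 → 30 → 36 → 38 → 41 → 45 → 50 → 56 → 63 → 66 → 70 → 75 → 81 → 88 → 96 → 100 → 105 → 111 → 118 → 126 → 135 → 140 → 146 → 153 → 161 → 170 → 180

Answer: 180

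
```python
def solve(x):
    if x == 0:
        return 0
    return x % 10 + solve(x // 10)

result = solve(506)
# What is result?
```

Sum of digits of 506: 6 + 0 + 5 = 11

Answer: 11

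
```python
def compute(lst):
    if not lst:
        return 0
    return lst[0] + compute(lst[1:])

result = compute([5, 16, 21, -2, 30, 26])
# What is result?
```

5 + 16 + 21 + (-2) + 30 + 26 + 0 = 96

Answer: 96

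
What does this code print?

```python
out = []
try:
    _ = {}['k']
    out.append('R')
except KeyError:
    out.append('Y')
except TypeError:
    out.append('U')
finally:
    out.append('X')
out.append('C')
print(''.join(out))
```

Execution trace: 'Y' (except KeyError) → 'X' (finally) → 'C' (after the try/except). Output: YXC

Answer: YXC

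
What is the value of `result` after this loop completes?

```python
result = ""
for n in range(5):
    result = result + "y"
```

Repeat 'y' 5 times
`result` takes the values: "" → "y" → "yy" → "yyy" → "yyyy" → "yyyyy"

Answer: "yyyyy"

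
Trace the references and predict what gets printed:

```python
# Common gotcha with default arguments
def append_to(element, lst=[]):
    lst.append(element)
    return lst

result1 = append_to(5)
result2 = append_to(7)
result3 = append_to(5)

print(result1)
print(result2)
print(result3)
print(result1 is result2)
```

Key concept: mutable default argument gotcha.
Step by step:
`result1 = append_to(5)` → result1 = [5]
`result2 = append_to(7)` → result1 = [5, 7] (same object as result2); result2 = [5, 7] (same object as result1)
`result3 = append_to(5)` → result1 = [5, 7, 5] (same object as result2, result3); result2 = [5, 7, 5] (same object as result1, result3); result3 = [5, 7, 5] (same object as result1, result2)
`print(result1)` → prints [5, 7, 5]
`print(result2)` → prints [5, 7, 5]
`print(result3)` → prints [5, 7, 5]
`print(result1 is result2)` → prints True

Answer:
[5, 7, 5]
[5, 7, 5]
[5, 7, 5]
True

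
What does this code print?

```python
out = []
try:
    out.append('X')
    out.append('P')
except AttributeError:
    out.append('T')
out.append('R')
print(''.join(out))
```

Execution trace: 'X' (try body) → 'P' (try body, no exception) → 'R' (after the try/except). Output: XPR

Answer: XPR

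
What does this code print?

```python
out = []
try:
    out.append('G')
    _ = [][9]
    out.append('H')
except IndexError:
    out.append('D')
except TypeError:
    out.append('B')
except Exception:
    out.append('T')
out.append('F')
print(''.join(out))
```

Execution trace: 'G' (try body) → 'D' (except IndexError) → 'F' (after the try/except). Output: GDF

Answer: GDF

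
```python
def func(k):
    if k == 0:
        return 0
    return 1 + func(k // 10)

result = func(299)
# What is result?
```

Count of digits of 299: 3

Answer: 3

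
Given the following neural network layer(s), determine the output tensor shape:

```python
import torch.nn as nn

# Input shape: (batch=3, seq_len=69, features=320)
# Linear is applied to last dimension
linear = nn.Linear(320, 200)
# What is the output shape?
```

Input: (3, 69, 320) -> Output: (3, 69, 200)

Answer: (3, 69, 200)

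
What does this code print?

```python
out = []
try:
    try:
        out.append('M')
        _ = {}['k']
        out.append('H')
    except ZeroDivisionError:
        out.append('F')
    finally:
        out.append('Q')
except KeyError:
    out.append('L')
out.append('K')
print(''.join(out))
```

Execution trace: 'M' (inner try body) → 'Q' (inner finally) → 'L' (outer except KeyError) → 'K' (after the try/except). Output: MQLK

Answer: MQLK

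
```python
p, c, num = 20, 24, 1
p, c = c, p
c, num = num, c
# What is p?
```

Trace:
`p, c, num = 20, 24, 1` → p = 20; c = 24; num = 1
`p, c = c, p` → p = 24; c = 20
`c, num = num, c` → c = 1; num = 20
So p = 24

Answer: 24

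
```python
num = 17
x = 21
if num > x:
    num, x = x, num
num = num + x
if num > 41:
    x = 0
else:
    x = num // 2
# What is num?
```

Trace:
`num = 17` → num = 17
`x = 21` → x = 21
`if num > x: ...` → num > x is False → no variable changes
`num = num + x` → num = 38
`if num > 41: ...` → num > 41 is False, take else branch → x = 19
So num = 38

Answer: 38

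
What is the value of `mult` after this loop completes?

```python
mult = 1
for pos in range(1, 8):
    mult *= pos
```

7! = 5040
`mult` takes the values: 1 → 2 → 6 → 24 → 120 → 720 → 5040

Answer: 5040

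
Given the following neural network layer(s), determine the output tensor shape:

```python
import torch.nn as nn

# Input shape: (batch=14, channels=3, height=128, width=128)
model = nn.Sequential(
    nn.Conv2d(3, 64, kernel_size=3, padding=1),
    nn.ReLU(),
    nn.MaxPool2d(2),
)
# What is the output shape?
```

Input: (14, 3, 128, 128) -> after Conv2d: (14, 64, 128, 128) -> after ReLU: (14, 64, 128, 128) -> Output: (14, 64, 64, 64)

Answer: (14, 64, 64, 64)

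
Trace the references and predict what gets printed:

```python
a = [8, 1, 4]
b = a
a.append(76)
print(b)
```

Key concept: basic list aliasing.
Step by step:
`a = [8, 1, 4]` → a = [8, 1, 4]
`b = a` → b = [8, 1, 4] (same object as a)
`a.append(76)` → a = [8, 1, 4, 76] (same object as b); b = [8, 1, 4, 76] (same object as a)
`print(b)` → prints [8, 1, 4, 76]

Answer: [8, 1, 4, 76]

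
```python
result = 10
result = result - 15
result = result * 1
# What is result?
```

Trace:
`result = 10` → result = 10
`result = result - 15` → result = -5
`result = result * 1` → result = -5
So result = -5

Answer: -5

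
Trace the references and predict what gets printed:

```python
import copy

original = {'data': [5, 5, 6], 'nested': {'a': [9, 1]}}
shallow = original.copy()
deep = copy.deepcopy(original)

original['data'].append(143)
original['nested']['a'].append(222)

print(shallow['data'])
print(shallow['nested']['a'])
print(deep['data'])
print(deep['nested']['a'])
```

Key concept: comparing shallow vs deep copy.
Step by step:
`original = {'data': [5, 5, 6], 'nested': {'a': [9, 1]}}` → original = {'data': [5, 5, 6], 'nested': {'a': [9, 1]}}
`shallow = original.copy()` → shallow = {'data': [5, 5, 6], 'nested': {'a': [9, 1]}}
`deep = copy.deepcopy(original)` → deep = {'data': [5, 5, 6], 'nested': {'a': [9, 1]}}
`original['data'].append(143)` → original = {'data': [5, 5, 6, 143], 'nested': {'a': [9, 1]}}; shallow = {'data': [5, 5, 6, 143], 'nested': {'a': [9, 1]}}
`original['nested']['a'].append(222)` → original = {'data': [5, 5, 6, 143], 'nested': {'a': [9, 1, 222]}}; shallow = {'data': [5, 5, 6, 143], 'nested': {'a': [9, 1, 222]}}
`print(shallow['data'])` → prints [5, 5, 6, 143]
`print(shallow['nested']['a'])` → prints [9, 1, 222]
`print(deep['data'])` → prints [5, 5, 6]
`print(deep['nested']['a'])` → prints [9, 1]

Answer:
[5, 5, 6, 143]
[9, 1, 222]
[5, 5, 6]
[9, 1]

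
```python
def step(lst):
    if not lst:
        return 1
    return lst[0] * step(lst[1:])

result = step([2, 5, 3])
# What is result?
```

Product over [2, 5, 3] = 2 * 5 * 3 = 30

Answer: 30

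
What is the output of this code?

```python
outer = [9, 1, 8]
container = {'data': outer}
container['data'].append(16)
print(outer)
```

Key concept: dict holds reference to list.
Step by step:
`outer = [9, 1, 8]` → outer = [9, 1, 8]
`container = {'data': outer}` → container = {'data': [9, 1, 8]}
`container['data'].append(16)` → outer = [9, 1, 8, 16]; container = {'data': [9, 1, 8, 16]}
`print(outer)` → prints [9, 1, 8, 16]

Answer: [9, 1, 8, 16]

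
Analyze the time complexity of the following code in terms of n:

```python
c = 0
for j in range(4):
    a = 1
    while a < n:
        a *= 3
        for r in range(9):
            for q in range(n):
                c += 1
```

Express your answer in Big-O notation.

Each loop level contributes: 1 × log n × 1 × n. Multiplying the contributions gives O(n log n).

Answer: O(n log n)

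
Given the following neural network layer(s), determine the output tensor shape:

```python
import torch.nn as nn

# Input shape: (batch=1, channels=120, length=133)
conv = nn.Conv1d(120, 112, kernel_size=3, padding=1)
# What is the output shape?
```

Input: (1, 120, 133) -> Output: (1, 112, 133)

Answer: (1, 112, 133)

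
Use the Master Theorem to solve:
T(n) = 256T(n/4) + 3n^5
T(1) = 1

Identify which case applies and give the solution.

a=256, b=4, f(n)=3n^5. log_4(256) = 4. Since c=5 > 4 and the regularity condition holds (256(n/4)^5 = (256/4^5)n^5 with 256/4^5 < 1), Case 3 applies: T(n) = Θ(f(n)) = O(n^5).

Answer: O(n^5) - Case 3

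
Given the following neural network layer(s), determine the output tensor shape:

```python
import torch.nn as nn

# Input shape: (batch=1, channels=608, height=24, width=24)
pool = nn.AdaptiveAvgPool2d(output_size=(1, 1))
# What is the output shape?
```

Input: (1, 608, 24, 24) -> Output: (1, 608, 1, 1)

Answer: (1, 608, 1, 1)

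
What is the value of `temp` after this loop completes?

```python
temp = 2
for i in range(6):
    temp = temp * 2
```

Multiply by 2, 6 times: 2 * 2^6 = 128
`temp` takes the values: 2 → 4 → 8 → 16 → 32 → 64 → 128

Answer: 128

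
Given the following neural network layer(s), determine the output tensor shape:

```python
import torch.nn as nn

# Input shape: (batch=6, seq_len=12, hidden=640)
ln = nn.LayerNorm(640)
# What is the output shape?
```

Input: (6, 12, 640) -> Output: (6, 12, 640)

Answer: (6, 12, 640)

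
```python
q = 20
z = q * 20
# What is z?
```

Trace:
`q = 20` → q = 20
`z = q * 20` → z = 400
So z = 400

Answer: 400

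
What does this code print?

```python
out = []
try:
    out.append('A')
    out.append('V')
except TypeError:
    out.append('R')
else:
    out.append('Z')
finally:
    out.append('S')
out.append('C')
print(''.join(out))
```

Execution trace: 'A' (try body) → 'V' (try body, no exception) → 'Z' (else) → 'S' (finally) → 'C' (after the try/except). Output: AVZSC

Answer: AVZSC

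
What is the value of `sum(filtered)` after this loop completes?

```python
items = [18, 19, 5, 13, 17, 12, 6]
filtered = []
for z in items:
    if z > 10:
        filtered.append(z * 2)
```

Sum of doubled values > 10
`filtered` takes the values: [] → [36] → [36, 38] → [36, 38, 26] → [36, 38, 26, 34] → [36, 38, 26, 34, 24]
So `sum(filtered)` = 158

Answer: 158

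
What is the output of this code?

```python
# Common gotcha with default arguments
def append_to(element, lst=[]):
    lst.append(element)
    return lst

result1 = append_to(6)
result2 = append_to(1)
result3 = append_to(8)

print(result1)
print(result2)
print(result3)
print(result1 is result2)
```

Key concept: mutable default argument gotcha.
Step by step:
`result1 = append_to(6)` → result1 = [6]
`result2 = append_to(1)` → result1 = [6, 1] (same object as result2); result2 = [6, 1] (same object as result1)
`result3 = append_to(8)` → result1 = [6, 1, 8] (same object as result2, result3); result2 = [6, 1, 8] (same object as result1, result3); result3 = [6, 1, 8] (same object as result1, result2)
`print(result1)` → prints [6, 1, 8]
`print(result2)` → prints [6, 1, 8]
`print(result3)` → prints [6, 1, 8]
`print(result1 is result2)` → prints True

Answer:
[6, 1, 8]
[6, 1, 8]
[6, 1, 8]
True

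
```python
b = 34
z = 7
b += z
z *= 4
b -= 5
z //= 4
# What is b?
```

Trace:
`b = 34` → b = 34
`z = 7` → z = 7
`b += z` → b = 41
`z *= 4` → z = 28
`b -= 5` → b = 36
`z //= 4` → z = 7
So b = 36

Answer: 36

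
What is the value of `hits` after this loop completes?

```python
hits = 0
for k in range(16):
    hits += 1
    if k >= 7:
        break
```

Loop breaks when k reaches 7, hits is 8
`hits` takes the values: 0 → 1 → 2 → 3 → 4 → 5 → 6 → 7 → 8

Answer: 8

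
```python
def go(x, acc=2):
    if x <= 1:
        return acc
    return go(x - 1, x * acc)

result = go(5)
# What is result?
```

Accumulator trace (n, acc): (5, 2) -> (4, 10) -> (3, 40) -> (2, 120) -> (1, 240) -> return 240

Answer: 240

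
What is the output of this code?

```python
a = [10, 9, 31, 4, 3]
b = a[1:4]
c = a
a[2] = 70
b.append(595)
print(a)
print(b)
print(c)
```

Key concept: slice vs alias.
Step by step:
`a = [10, 9, 31, 4, 3]` → a = [10, 9, 31, 4, 3]
`b = a[1:4]` → b = [9, 31, 4]
`c = a` → c = [10, 9, 31, 4, 3] (same object as a)
`a[2] = 70` → a = [10, 9, 70, 4, 3] (same object as c); c = [10, 9, 70, 4, 3] (same object as a)
`b.append(595)` → b = [9, 31, 4, 595]
`print(a)` → prints [10, 9, 70, 4, 3]
`print(b)` → prints [9, 31, 4, 595]
`print(c)` → prints [10, 9, 70, 4, 3]

Answer:
[10, 9, 70, 4, 3]
[9, 31, 4, 595]
[10, 9, 70, 4, 3]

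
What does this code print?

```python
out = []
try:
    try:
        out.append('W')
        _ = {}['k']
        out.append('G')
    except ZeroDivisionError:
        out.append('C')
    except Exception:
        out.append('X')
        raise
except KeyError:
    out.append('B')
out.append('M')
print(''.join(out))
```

Execution trace: 'W' (inner try body) → 'X' (inner except Exception) → 'B' (outer except KeyError) → 'M' (after the try/except). Output: WXBM

Answer: WXBM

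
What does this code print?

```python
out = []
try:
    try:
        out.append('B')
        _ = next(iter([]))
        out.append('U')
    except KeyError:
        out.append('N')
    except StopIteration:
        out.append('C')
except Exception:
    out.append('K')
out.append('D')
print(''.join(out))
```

Execution trace: 'B' (inner try body) → 'C' (inner except StopIteration) → 'D' (after the try/except). Output: BCD

Answer: BCD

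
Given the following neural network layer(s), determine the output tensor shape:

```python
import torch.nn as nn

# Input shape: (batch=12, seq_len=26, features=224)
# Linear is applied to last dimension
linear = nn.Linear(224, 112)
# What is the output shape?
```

Input: (12, 26, 224) -> Output: (12, 26, 112)

Answer: (12, 26, 112)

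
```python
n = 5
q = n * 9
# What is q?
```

Trace:
`n = 5` → n = 5
`q = n * 9` → q = 45
So q = 45

Answer: 45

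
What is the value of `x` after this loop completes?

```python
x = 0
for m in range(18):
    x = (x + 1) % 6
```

Increment mod 6, 18 times = 0
`x` takes the values: 0 → 1 → 2 → 3 → 4 → 5 → 0 → 1 → 2 → 3 → 4 → 5 → 0 → 1 → 2 → 3 → 4 → 5 → 0

Answer: 0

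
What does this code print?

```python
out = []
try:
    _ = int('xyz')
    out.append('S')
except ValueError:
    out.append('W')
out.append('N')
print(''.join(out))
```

Execution trace: 'W' (except ValueError) → 'N' (after the try/except). Output: WN

Answer: WN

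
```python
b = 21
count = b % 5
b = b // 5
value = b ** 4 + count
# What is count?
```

Trace:
`b = 21` → b = 21
`count = b % 5` → count = 1
`b = b // 5` → b = 4
`value = b ** 4 + count` → value = 257
So count = 1

Answer: 1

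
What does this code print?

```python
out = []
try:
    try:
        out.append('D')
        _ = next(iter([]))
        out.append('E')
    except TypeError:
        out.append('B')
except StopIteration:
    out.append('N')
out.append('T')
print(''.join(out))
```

Execution trace: 'D' (try body) → 'N' (outer except StopIteration) → 'T' (after the try/except). Output: DNT

Answer: DNT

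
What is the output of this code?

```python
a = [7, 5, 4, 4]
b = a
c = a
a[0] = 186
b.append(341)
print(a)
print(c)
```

Key concept: multiple aliases.
Step by step:
`a = [7, 5, 4, 4]` → a = [7, 5, 4, 4]
`b = a` → b = [7, 5, 4, 4] (same object as a)
`c = a` → c = [7, 5, 4, 4] (same object as a, b)
`a[0] = 186` → a = [186, 5, 4, 4] (same object as b, c); b = [186, 5, 4, 4] (same object as a, c); c = [186, 5, 4, 4] (same object as a, b)
`b.append(341)` → a = [186, 5, 4, 4, 341] (same object as b, c); b = [186, 5, 4, 4, 341] (same object as a, c); c = [186, 5, 4, 4, 341] (same object as a, b)
`print(a)` → prints [186, 5, 4, 4, 341]
`print(c)` → prints [186, 5, 4, 4, 341]

Answer:
[186, 5, 4, 4, 341]
[186, 5, 4, 4, 341]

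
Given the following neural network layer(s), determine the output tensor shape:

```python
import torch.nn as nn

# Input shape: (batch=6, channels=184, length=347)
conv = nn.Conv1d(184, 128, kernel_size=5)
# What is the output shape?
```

Input: (6, 184, 347) -> Output: (6, 128, 343)

Answer: (6, 128, 343)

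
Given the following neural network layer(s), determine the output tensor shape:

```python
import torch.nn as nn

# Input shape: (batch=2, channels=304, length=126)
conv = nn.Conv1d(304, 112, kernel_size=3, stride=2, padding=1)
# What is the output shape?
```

Input: (2, 304, 126) -> Output: (2, 112, 63)

Answer: (2, 112, 63)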